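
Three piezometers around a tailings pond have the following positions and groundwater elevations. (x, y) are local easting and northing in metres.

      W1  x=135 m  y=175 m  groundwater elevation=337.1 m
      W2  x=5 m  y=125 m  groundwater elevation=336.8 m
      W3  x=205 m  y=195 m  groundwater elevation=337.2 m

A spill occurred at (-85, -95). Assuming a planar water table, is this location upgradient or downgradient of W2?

downgradient

Taking W1 as reference: W2−W1 = (-130, -50, -0.3); W3−W1 = (70, 20, +0.1).
Solve a·Δx + b·Δy = Δh: det = (-130)·20 − 70·(-50) = 900.
∂h/∂x = [(-0.3)·20 − (+0.1)·(-50)] / 900 = -0.001111
∂h/∂y = [(-130)·(+0.1) − 70·(-0.3)] / 900 = +0.008889
Head at (-85, -95) = 337.1 + (-0.001111)·(-220) + (+0.008889)·(-270) = 334.94 m.
That is lower than the 336.8 m at W2, so the point is downgradient.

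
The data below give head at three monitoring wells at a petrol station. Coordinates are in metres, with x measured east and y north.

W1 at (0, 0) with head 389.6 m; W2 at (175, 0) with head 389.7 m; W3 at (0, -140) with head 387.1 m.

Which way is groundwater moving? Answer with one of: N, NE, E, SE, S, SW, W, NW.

S

∂h/∂x = (389.7 − 389.6) / (175 − 0) = +0.0005714
∂h/∂y = (387.1 − 389.6) / (-140 − 0) = +0.01786
Flow = −∇h = (-0.0005714 east, -0.01786 north), which points south.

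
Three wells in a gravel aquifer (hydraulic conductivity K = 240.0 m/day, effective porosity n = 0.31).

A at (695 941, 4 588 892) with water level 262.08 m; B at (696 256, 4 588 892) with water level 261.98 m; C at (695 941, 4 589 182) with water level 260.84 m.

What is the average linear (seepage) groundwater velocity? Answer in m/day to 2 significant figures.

∂h/∂x = (261.98 − 262.08) / (696256 − 695941) = -0.0003175
∂h/∂y = (260.84 − 262.08) / (4589182 − 4588892) = -0.004276
|∇h| = √(-0.0003175² + -0.004276²) = 0.004288
Seepage velocity v = K·i/n = 240.0 × 0.004288 / 0.31 = 3.32 m/day.

3.3 m/day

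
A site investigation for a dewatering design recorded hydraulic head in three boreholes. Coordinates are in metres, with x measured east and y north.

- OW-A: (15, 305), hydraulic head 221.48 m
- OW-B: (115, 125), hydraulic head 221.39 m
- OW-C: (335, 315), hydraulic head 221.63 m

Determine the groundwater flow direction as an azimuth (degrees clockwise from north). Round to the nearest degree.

Differences from OW-A: to OW-B (Δx, Δy, Δh) = (100, -180, -0.09); to OW-C = (320, 10, +0.15).
Solve a·Δx + b·Δy = Δh: det = 100·10 − 320·(-180) = 58600.
∂h/∂x = [(-0.09)·10 − (+0.15)·(-180)] / 58600 = +0.0004454
∂h/∂y = [100·(+0.15) − 320·(-0.09)] / 58600 = +0.0007474
Flow direction (−∇h) has components (-0.0004454 E, -0.0007474 N).
Azimuth = atan2(E, N) = atan2(-0.0004454, -0.0007474) = 210.8° ≈ 211°.

211°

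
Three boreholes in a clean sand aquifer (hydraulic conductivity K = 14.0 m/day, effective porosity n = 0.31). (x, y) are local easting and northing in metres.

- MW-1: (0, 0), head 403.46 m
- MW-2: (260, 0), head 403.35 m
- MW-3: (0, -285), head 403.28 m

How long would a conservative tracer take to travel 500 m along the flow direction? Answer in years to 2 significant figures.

∂h/∂x = (403.35 − 403.46) / (260 − 0) = -0.0004231
∂h/∂y = (403.28 − 403.46) / (-285 − 0) = +0.0006316
|∇h| = √(-0.0004231² + 0.0006316²) = 0.0007602
Seepage velocity v = K·i/n = 14.0 × 0.0007602 / 0.31 = 0.03433 m/day.
t = 500 / 0.03433 = 1.456e+04 days = 39.9 years.

40 years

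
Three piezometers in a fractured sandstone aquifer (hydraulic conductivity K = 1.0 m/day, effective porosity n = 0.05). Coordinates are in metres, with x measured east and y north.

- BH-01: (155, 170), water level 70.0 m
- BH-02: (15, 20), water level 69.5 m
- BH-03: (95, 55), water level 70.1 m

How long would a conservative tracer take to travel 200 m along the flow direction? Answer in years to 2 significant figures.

Differences from BH-01: to BH-02 (Δx, Δy, Δh) = (-140, -150, -0.5); to BH-03 = (-60, -115, +0.1).
Solve a·Δx + b·Δy = Δh: det = (-140)·(-115) − (-60)·(-150) = 7100.
∂h/∂x = [(-0.5)·(-115) − (+0.1)·(-150)] / 7100 = +0.01021
∂h/∂y = [(-140)·(+0.1) − (-60)·(-0.5)] / 7100 = -0.006197
|∇h| = √(0.01021² + -0.006197²) = 0.01194
Seepage velocity v = K·i/n = 1.0 × 0.01194 / 0.05 = 0.2388 m/day.
t = 200 / 0.2388 = 837.5 days = 2.29 years.

2.3 years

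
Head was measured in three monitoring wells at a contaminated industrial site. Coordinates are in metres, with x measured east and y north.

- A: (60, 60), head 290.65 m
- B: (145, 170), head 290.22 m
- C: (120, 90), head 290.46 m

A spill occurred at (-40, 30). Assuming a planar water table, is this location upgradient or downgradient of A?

upgradient

With h = a·x + b·y + c and A as origin, the differences give:
  85·a + 110·b = -0.43
  60·a + 30·b = -0.19
Eliminate b (×30 and ×110, subtract): -4050·a = 8.000 → a = ∂h/∂x = -0.001975
Back-substitute: b = ∂h/∂y = -0.002383.
Head at (-40, 30) = 290.65 + (-0.001975)·(-100) + (-0.002383)·(-30) = 290.92 m.
That is higher than the 290.65 m at A, so the point is upgradient.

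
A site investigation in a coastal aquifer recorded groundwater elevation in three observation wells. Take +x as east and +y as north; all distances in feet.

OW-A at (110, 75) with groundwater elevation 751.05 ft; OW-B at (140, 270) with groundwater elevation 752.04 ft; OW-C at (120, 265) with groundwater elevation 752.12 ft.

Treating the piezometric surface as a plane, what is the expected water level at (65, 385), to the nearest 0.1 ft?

Three-point gradient (reference OW-A): Δ to OW-B = (30, 195, +0.99), Δ to OW-C = (10, 190, +1.07).
∂h/∂x = -0.005480, ∂h/∂y = +0.005920 (det = 3750).
h(65, 385) = 751.05 + (-0.005480)·(-45) + (+0.005920)·(310) = 751.05 +0.247 +1.835 = 753.132 ft.

753.1 ft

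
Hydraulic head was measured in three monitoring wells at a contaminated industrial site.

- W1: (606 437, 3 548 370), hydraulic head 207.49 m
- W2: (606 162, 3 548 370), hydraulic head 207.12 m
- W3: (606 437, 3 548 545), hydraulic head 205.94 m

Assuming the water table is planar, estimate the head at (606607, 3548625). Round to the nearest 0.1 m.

∂h/∂x = (207.12 − 207.49) / (606162 − 606437) = +0.001345
∂h/∂y = (205.94 − 207.49) / (3548545 − 3548370) = -0.008857
h(606607, 3548625) = 207.49 + (+0.001345)·(170) + (-0.008857)·(255) = 207.49 +0.229 -2.259 = 205.460 m.

205.5 m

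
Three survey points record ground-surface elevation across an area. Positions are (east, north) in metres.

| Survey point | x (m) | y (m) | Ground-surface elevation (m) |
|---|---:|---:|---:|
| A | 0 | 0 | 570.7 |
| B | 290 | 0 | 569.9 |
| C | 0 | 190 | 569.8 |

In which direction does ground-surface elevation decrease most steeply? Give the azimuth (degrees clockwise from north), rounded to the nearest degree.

030°

∂z/∂x = (569.9 − 570.7) / (290 − 0) = -0.002759
∂z/∂y = (569.8 − 570.7) / (190 − 0) = -0.004737
Steepest decrease is along −∇f: components (+0.002759 E, +0.004737 N).
Azimuth = atan2(+0.002759, +0.004737) = 30.2° ≈ 030°.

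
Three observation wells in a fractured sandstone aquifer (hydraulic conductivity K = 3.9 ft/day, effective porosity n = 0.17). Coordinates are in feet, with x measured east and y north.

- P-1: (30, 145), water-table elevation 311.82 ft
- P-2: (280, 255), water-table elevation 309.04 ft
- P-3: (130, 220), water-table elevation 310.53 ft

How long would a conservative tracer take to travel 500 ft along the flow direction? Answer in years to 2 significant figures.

5.8 years

Taking P-1 as reference: P-2−P-1 = (250, 110, -2.78); P-3−P-1 = (100, 75, -1.29).
Determinant of the coordinate differences = 250·75 − 100·110 = 7750.
∂h/∂x = [(-2.78)·75 − (-1.29)·110] / 7750 = -0.008594
∂h/∂y = [250·(-1.29) − 100·(-2.78)] / 7750 = -0.005742
|∇h| = √(-0.008594² + -0.005742²) = 0.01034
Seepage velocity v = K·i/n = 3.9 × 0.01034 / 0.17 = 0.2372 ft/day.
t = 500 / 0.2372 = 2108 days = 5.77 years.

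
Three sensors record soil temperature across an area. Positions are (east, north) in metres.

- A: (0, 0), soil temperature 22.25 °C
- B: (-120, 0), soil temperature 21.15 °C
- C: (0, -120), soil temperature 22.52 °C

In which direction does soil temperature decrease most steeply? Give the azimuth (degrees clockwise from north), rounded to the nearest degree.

284°

∂T/∂x = (21.15 − 22.25) / (-120 − 0) = +0.009167
∂T/∂y = (22.52 − 22.25) / (-120 − 0) = -0.002250
Steepest decrease is along −∇f: components (-0.009167 E, +0.002250 N).
Azimuth = atan2(-0.009167, +0.002250) = 283.8° ≈ 284°.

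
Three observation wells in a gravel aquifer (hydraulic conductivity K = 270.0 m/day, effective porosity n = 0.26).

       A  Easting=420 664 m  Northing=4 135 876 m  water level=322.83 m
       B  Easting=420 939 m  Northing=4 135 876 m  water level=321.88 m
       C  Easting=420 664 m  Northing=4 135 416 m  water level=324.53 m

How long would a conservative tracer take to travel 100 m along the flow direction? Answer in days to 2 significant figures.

∂h/∂x = (321.88 − 322.83) / (420939 − 420664) = -0.003455
∂h/∂y = (324.53 − 322.83) / (4135416 − 4135876) = -0.003696
|∇h| = √(-0.003455² + -0.003696²) = 0.005059
Seepage velocity v = K·i/n = 270.0 × 0.005059 / 0.26 = 5.254 m/day.
t = 100 / 5.254 = 19.03 days.

19 days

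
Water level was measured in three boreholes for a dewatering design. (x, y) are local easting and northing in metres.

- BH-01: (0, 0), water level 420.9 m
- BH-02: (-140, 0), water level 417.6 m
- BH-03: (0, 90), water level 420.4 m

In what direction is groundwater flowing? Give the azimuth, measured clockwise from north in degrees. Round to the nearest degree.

∂h/∂x = (417.6 − 420.9) / (-140 − 0) = +0.02357
∂h/∂y = (420.4 − 420.9) / (90 − 0) = -0.005556
Flow direction (−∇h) has components (-0.02357 E, +0.005556 N).
Azimuth = atan2(E, N) = atan2(-0.02357, +0.005556) = 283.3° ≈ 283°.

283°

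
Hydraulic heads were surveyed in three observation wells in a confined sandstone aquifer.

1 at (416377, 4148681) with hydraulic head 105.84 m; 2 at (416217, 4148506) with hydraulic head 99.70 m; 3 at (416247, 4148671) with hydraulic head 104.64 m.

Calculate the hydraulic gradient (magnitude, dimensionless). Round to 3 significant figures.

With h = a·x + b·y + c and 1 as origin, the differences give:
  (-160)·a + (-175)·b = -6.14
  (-130)·a + (-10)·b = -1.20
Eliminate b (×(-10) and ×(-175), subtract): -21150·a = -148.600 → a = ∂h/∂x = +0.007026
Back-substitute: b = ∂h/∂y = +0.02866.
|∇h| = √(0.007026² + 0.02866²) = 0.02951

0.0295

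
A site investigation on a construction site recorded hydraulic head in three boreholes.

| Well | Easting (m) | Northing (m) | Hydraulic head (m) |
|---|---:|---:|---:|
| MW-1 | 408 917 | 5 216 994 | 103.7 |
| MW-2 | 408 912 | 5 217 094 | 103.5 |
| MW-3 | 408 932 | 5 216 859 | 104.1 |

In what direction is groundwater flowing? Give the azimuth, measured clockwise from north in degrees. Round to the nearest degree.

274°

With h = a·x + b·y + c and MW-1 as origin, the differences give:
  (-5)·a + 100·b = -0.2
  15·a + (-135)·b = +0.4
Eliminate b (×(-135) and ×100, subtract): -825·a = -13.00 → a = ∂h/∂x = +0.01576
Back-substitute: b = ∂h/∂y = -0.001212.
Flow direction (−∇h) has components (-0.01576 E, +0.001212 N).
Azimuth = atan2(E, N) = atan2(-0.01576, +0.001212) = 274.4° ≈ 274°.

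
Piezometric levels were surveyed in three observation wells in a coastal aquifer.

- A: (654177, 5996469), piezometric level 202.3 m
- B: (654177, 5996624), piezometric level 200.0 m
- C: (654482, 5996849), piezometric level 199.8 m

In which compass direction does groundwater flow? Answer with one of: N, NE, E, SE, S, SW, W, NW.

Differences from A: to B (Δx, Δy, Δh) = (0, 155, -2.3); to C = (305, 380, -2.5).
Determinant of the coordinate differences = 0·380 − 305·155 = -47275.
∂h/∂x = [(-2.3)·380 − (-2.5)·155] / -47275 = +0.01029
∂h/∂y = [0·(-2.5) − 305·(-2.3)] / -47275 = -0.01484
Flow = −∇h = (-0.01029 east, +0.01484 north), which points northwest.

NW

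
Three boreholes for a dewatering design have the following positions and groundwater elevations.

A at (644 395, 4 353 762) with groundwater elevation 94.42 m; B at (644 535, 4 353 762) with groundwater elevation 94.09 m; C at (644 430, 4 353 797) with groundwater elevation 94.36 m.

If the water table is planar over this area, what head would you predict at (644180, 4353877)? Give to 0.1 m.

With h = a·x + b·y + c and A as origin, the differences give:
  140·a + 0·b = -0.33
  35·a + 35·b = -0.06
Eliminate b (×35 and ×0, subtract): 4900·a = -11.550 → a = ∂h/∂x = -0.002357
Back-substitute: b = ∂h/∂y = +0.0006429.
h(644180, 4353877) = 94.42 + (-0.002357)·(-215) + (+0.0006429)·(115) = 94.42 +0.507 +0.074 = 95.001 m.

95.0 m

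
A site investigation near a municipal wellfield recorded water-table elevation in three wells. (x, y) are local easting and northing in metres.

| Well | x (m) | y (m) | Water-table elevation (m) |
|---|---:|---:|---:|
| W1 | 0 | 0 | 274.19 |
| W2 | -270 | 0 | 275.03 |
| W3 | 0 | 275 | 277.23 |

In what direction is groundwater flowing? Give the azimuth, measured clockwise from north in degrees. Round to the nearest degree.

∂h/∂x = (275.03 − 274.19) / (-270 − 0) = -0.003111
∂h/∂y = (277.23 − 274.19) / (275 − 0) = +0.01105
Flow direction (−∇h) has components (+0.003111 E, -0.01105 N).
Azimuth = atan2(E, N) = atan2(+0.003111, -0.01105) = 164.3° ≈ 164°.

164°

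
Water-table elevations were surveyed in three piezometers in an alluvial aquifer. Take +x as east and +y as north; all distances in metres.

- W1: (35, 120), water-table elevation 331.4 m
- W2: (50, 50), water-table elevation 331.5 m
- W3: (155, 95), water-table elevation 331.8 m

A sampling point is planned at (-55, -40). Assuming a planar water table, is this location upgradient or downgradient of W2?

Three-point gradient (reference W1): Δ to W2 = (15, -70, +0.1), Δ to W3 = (120, -25, +0.4).
∂h/∂x = +0.003178, ∂h/∂y = -0.0007477 (det = 8025).
Head at (-55, -40) = 331.4 + (+0.003178)·(-90) + (-0.0007477)·(-160) = 331.23 m.
That is lower than the 331.5 m at W2, so the point is downgradient.

downgradient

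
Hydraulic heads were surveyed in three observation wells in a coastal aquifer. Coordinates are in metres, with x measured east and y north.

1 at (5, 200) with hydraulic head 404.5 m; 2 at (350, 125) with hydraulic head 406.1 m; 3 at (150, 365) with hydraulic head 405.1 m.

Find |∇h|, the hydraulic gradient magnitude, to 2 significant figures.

Taking 1 as reference: 2−1 = (345, -75, +1.6); 3−1 = (145, 165, +0.6).
Determinant of the coordinate differences = 345·165 − 145·(-75) = 67800.
∂h/∂x = [(+1.6)·165 − (+0.6)·(-75)] / 67800 = +0.004558
∂h/∂y = [345·(+0.6) − 145·(+1.6)] / 67800 = -0.0003687
|∇h| = √(0.004558² + -0.0003687²) = 0.004573

0.0046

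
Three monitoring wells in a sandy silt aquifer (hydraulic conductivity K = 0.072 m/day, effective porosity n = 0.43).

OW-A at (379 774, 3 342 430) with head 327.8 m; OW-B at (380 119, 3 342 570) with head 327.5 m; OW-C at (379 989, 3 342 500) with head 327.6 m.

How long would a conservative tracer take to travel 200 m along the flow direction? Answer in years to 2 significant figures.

2300 years

Taking OW-A as reference: OW-B−OW-A = (345, 140, -0.3); OW-C−OW-A = (215, 70, -0.2).
Solve a·Δx + b·Δy = Δh: det = 345·70 − 215·140 = -5950.
∂h/∂x = [(-0.3)·70 − (-0.2)·140] / -5950 = -0.001176
∂h/∂y = [345·(-0.2) − 215·(-0.3)] / -5950 = +0.0007563
|∇h| = √(-0.001176² + 0.0007563²) = 0.001398
Seepage velocity v = K·i/n = 0.072 × 0.001398 / 0.43 = 0.0002341 m/day.
t = 200 / 0.0002341 = 8.543e+05 days = 2.34e+03 years.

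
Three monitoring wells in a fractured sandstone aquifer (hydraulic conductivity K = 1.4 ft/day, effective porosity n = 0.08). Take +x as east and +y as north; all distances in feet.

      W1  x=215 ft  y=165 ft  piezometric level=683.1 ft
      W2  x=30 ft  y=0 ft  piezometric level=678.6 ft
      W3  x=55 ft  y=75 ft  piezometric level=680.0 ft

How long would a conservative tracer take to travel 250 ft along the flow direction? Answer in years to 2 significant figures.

2.1 years

Differences from W1: to W2 (Δx, Δy, Δh) = (-185, -165, -4.5); to W3 = (-160, -90, -3.1).
Determinant of the coordinate differences = (-185)·(-90) − (-160)·(-165) = -9750.
∂h/∂x = [(-4.5)·(-90) − (-3.1)·(-165)] / -9750 = +0.01092
∂h/∂y = [(-185)·(-3.1) − (-160)·(-4.5)] / -9750 = +0.01503
|∇h| = √(0.01092² + 0.01503²) = 0.01858
Seepage velocity v = K·i/n = 1.4 × 0.01858 / 0.08 = 0.3251 ft/day.
t = 250 / 0.3251 = 769 days = 2.11 years.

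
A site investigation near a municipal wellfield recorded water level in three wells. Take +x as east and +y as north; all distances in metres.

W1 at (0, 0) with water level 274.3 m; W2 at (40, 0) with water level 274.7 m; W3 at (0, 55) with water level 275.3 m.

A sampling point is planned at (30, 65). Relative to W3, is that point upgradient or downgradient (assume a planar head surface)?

upgradient

∂h/∂x = (274.7 − 274.3) / (40 − 0) = +0.010000
∂h/∂y = (275.3 − 274.3) / (55 − 0) = +0.01818
Head at (30, 65) = 274.3 + (+0.010000)·(30) + (+0.01818)·(65) = 275.78 m.
That is higher than the 275.3 m at W3, so the point is upgradient.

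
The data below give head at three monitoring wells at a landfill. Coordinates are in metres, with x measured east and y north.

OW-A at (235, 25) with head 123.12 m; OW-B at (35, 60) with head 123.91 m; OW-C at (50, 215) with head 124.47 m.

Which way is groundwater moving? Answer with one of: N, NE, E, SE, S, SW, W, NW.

SE

With h = a·x + b·y + c and OW-A as origin, the differences give:
  (-200)·a + 35·b = +0.79
  (-185)·a + 190·b = +1.35
Eliminate b (×190 and ×35, subtract): -31525·a = 102.850 → a = ∂h/∂x = -0.003262
Back-substitute: b = ∂h/∂y = +0.003929.
Flow = −∇h = (+0.003262 east, -0.003929 north), which points southeast.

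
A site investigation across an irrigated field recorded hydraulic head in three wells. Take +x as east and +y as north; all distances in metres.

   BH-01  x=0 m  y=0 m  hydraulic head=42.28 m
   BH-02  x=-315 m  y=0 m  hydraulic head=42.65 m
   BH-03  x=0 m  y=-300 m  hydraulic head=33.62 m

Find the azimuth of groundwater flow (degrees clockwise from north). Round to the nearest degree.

178°

∂h/∂x = (42.65 − 42.28) / (-315 − 0) = -0.001175
∂h/∂y = (33.62 − 42.28) / (-300 − 0) = +0.02887
Flow direction (−∇h) has components (+0.001175 E, -0.02887 N).
Azimuth = atan2(E, N) = atan2(+0.001175, -0.02887) = 177.7° ≈ 178°.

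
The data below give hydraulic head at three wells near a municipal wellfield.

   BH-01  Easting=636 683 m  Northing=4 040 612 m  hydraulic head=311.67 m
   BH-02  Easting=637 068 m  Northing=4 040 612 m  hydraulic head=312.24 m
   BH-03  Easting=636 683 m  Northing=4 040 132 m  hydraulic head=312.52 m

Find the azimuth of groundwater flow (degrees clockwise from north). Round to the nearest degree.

320°

∂h/∂x = (312.24 − 311.67) / (637068 − 636683) = +0.001481
∂h/∂y = (312.52 − 311.67) / (4040132 − 4040612) = -0.001771
Flow direction (−∇h) has components (-0.001481 E, +0.001771 N).
Azimuth = atan2(E, N) = atan2(-0.001481, +0.001771) = 320.1° ≈ 320°.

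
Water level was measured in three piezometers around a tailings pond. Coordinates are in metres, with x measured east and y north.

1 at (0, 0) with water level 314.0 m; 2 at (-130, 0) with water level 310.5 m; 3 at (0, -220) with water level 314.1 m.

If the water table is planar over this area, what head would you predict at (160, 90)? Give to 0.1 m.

∂h/∂x = (310.5 − 314.0) / (-130 − 0) = +0.02692
∂h/∂y = (314.1 − 314.0) / (-220 − 0) = -0.0004545
h(160, 90) = 314.0 + (+0.02692)·(160) + (-0.0004545)·(90) = 314.0 +4.308 -0.041 = 318.267 m.

318.3 m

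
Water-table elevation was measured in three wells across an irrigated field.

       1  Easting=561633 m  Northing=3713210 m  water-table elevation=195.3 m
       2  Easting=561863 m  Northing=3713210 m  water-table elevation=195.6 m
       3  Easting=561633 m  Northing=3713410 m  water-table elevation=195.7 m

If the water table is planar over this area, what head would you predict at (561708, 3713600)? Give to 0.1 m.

196.2 m

∂h/∂x = (195.6 − 195.3) / (561863 − 561633) = +0.001304
∂h/∂y = (195.7 − 195.3) / (3713410 − 3713210) = +0.002000
h(561708, 3713600) = 195.3 + (+0.001304)·(75) + (+0.002000)·(390) = 195.3 +0.098 +0.780 = 196.178 m.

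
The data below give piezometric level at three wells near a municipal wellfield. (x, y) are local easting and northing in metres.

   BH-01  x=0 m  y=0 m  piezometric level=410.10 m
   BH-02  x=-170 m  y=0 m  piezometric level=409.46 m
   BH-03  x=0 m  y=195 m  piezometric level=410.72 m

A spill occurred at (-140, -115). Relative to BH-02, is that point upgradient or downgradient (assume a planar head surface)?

∂h/∂x = (409.46 − 410.10) / (-170 − 0) = +0.003765
∂h/∂y = (410.72 − 410.10) / (195 − 0) = +0.003179
Head at (-140, -115) = 410.10 + (+0.003765)·(-140) + (+0.003179)·(-115) = 409.21 m.
That is lower than the 409.46 m at BH-02, so the point is downgradient.

downgradient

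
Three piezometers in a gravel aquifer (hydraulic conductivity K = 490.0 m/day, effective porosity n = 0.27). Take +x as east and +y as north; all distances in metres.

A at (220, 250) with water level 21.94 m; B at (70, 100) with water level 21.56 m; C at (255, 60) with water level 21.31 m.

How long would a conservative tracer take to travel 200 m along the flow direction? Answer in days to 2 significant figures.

34 days

Three-point gradient (reference A): Δ to B = (-150, -150, -0.38), Δ to C = (35, -190, -0.63).
∂h/∂x = -0.0006607, ∂h/∂y = +0.003194 (det = 33750).
|∇h| = √(-0.0006607² + 0.003194²) = 0.003262
Seepage velocity v = K·i/n = 490.0 × 0.003262 / 0.27 = 5.92 m/day.
t = 200 / 5.92 = 33.78 days.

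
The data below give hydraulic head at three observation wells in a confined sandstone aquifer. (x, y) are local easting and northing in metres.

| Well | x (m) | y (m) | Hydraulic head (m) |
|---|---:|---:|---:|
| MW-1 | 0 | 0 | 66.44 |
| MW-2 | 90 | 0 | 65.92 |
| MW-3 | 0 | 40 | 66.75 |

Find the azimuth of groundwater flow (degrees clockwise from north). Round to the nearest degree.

143°

∂h/∂x = (65.92 − 66.44) / (90 − 0) = -0.005778
∂h/∂y = (66.75 − 66.44) / (40 − 0) = +0.007750
Flow direction (−∇h) has components (+0.005778 E, -0.007750 N).
Azimuth = atan2(E, N) = atan2(+0.005778, -0.007750) = 143.3° ≈ 143°.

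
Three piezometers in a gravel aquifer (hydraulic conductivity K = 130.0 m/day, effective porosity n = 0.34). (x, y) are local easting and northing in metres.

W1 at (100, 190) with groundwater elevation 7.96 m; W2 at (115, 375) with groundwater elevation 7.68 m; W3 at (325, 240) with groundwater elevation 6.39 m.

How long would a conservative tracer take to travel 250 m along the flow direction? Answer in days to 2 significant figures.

Taking W1 as reference: W2−W1 = (15, 185, -0.28); W3−W1 = (225, 50, -1.57).
Solve a·Δx + b·Δy = Δh: det = 15·50 − 225·185 = -40875.
∂h/∂x = [(-0.28)·50 − (-1.57)·185] / -40875 = -0.006763
∂h/∂y = [15·(-1.57) − 225·(-0.28)] / -40875 = -0.0009651
|∇h| = √(-0.006763² + -0.0009651²) = 0.006832
Seepage velocity v = K·i/n = 130.0 × 0.006832 / 0.34 = 2.612 m/day.
t = 250 / 2.612 = 95.71 days.

96 days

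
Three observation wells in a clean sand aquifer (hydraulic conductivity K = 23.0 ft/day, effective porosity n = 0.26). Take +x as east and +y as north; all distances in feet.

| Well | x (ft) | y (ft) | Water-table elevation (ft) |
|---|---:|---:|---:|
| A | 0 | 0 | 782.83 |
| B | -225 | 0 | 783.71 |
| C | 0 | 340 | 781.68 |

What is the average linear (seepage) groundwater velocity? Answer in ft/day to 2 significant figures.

0.46 ft/day

∂h/∂x = (783.71 − 782.83) / (-225 − 0) = -0.003911
∂h/∂y = (781.68 − 782.83) / (340 − 0) = -0.003382
|∇h| = √(-0.003911² + -0.003382²) = 0.00517
Seepage velocity v = K·i/n = 23.0 × 0.00517 / 0.26 = 0.4573 ft/day.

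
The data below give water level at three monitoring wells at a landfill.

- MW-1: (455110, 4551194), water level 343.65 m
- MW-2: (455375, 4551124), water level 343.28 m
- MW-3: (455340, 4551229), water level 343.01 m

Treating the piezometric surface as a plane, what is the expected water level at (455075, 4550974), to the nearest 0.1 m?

Taking MW-1 as reference: MW-2−MW-1 = (265, -70, -0.37); MW-3−MW-1 = (230, 35, -0.64).
Solve a·Δx + b·Δy = Δh: det = 265·35 − 230·(-70) = 25375.
∂h/∂x = [(-0.37)·35 − (-0.64)·(-70)] / 25375 = -0.002276
∂h/∂y = [265·(-0.64) − 230·(-0.37)] / 25375 = -0.003330
h(455075, 4550974) = 343.65 + (-0.002276)·(-35) + (-0.003330)·(-220) = 343.65 +0.080 +0.733 = 344.462 m.

344.5 m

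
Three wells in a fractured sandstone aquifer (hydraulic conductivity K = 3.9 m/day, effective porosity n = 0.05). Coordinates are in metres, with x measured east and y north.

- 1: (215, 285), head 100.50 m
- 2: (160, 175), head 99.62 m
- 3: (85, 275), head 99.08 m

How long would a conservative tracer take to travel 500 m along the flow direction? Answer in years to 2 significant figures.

Differences from 1: to 2 (Δx, Δy, Δh) = (-55, -110, -0.88); to 3 = (-130, -10, -1.42).
Solve a·Δx + b·Δy = Δh: det = (-55)·(-10) − (-130)·(-110) = -13750.
∂h/∂x = [(-0.88)·(-10) − (-1.42)·(-110)] / -13750 = +0.01072
∂h/∂y = [(-55)·(-1.42) − (-130)·(-0.88)] / -13750 = +0.002640
|∇h| = √(0.01072² + 0.002640²) = 0.01104
Seepage velocity v = K·i/n = 3.9 × 0.01104 / 0.05 = 0.8611 m/day.
t = 500 / 0.8611 = 580.7 days = 1.59 years.

1.6 years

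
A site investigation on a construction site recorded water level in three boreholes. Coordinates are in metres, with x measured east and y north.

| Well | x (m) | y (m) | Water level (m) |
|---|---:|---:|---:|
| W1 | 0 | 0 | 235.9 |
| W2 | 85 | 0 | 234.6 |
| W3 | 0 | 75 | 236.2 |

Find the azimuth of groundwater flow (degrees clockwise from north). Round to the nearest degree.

105°

∂h/∂x = (234.6 − 235.9) / (85 − 0) = -0.01529
∂h/∂y = (236.2 − 235.9) / (75 − 0) = +0.004000
Flow direction (−∇h) has components (+0.01529 E, -0.004000 N).
Azimuth = atan2(E, N) = atan2(+0.01529, -0.004000) = 104.7° ≈ 105°.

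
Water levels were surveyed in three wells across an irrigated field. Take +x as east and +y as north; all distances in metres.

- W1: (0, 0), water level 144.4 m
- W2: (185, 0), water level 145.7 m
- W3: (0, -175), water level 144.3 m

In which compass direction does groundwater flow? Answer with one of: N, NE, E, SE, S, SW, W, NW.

W

∂h/∂x = (145.7 − 144.4) / (185 − 0) = +0.007027
∂h/∂y = (144.3 − 144.4) / (-175 − 0) = +0.0005714
Flow = −∇h = (-0.007027 east, -0.0005714 north), which points west.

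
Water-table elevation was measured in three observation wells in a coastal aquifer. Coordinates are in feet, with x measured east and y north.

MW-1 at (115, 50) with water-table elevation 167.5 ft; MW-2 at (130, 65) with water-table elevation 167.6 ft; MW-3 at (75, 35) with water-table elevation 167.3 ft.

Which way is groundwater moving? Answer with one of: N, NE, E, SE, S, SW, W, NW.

SW

With h = a·x + b·y + c and MW-1 as origin, the differences give:
  15·a + 15·b = +0.1
  (-40)·a + (-15)·b = -0.2
Eliminate b (×(-15) and ×15, subtract): 375·a = 1.50 → a = ∂h/∂x = +0.004000
Back-substitute: b = ∂h/∂y = +0.002667.
Flow = −∇h = (-0.004000 east, -0.002667 north), which points southwest.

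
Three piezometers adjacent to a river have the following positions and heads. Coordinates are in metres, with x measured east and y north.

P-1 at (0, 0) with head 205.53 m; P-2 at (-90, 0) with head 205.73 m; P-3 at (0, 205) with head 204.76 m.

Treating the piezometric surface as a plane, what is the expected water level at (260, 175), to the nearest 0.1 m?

204.3 m

∂h/∂x = (205.73 − 205.53) / (-90 − 0) = -0.002222
∂h/∂y = (204.76 − 205.53) / (205 − 0) = -0.003756
h(260, 175) = 205.53 + (-0.002222)·(260) + (-0.003756)·(175) = 205.53 -0.578 -0.657 = 204.295 m.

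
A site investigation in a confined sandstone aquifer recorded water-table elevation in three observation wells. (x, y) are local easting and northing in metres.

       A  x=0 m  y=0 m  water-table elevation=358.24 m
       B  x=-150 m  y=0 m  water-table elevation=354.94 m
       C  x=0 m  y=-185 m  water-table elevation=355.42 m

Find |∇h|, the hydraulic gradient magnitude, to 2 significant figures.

∂h/∂x = (354.94 − 358.24) / (-150 − 0) = +0.02200
∂h/∂y = (355.42 − 358.24) / (-185 − 0) = +0.01524
|∇h| = √(0.02200² + 0.01524²) = 0.02676

0.027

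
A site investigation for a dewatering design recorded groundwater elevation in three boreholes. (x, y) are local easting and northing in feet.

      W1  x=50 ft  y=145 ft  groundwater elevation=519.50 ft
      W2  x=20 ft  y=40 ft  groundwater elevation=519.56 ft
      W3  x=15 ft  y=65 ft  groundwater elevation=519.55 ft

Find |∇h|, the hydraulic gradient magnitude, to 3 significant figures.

0.000588

With h = a·x + b·y + c and W1 as origin, the differences give:
  (-30)·a + (-105)·b = +0.06
  (-35)·a + (-80)·b = +0.05
Eliminate b (×(-80) and ×(-105), subtract): -1275·a = 0.450 → a = ∂h/∂x = -0.0003529
Back-substitute: b = ∂h/∂y = -0.0004706.
|∇h| = √(-0.0003529² + -0.0004706²) = 0.0005882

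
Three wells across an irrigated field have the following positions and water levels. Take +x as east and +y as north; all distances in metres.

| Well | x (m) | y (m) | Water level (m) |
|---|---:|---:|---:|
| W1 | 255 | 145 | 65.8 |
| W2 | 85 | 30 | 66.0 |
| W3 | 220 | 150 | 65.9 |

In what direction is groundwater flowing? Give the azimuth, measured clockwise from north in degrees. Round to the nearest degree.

Differences from W1: to W2 (Δx, Δy, Δh) = (-170, -115, +0.2); to W3 = (-35, 5, +0.1).
Solve a·Δx + b·Δy = Δh: det = (-170)·5 − (-35)·(-115) = -4875.
∂h/∂x = [(+0.2)·5 − (+0.1)·(-115)] / -4875 = -0.002564
∂h/∂y = [(-170)·(+0.1) − (-35)·(+0.2)] / -4875 = +0.002051
Flow direction (−∇h) has components (+0.002564 E, -0.002051 N).
Azimuth = atan2(E, N) = atan2(+0.002564, -0.002051) = 128.7° ≈ 129°.

129°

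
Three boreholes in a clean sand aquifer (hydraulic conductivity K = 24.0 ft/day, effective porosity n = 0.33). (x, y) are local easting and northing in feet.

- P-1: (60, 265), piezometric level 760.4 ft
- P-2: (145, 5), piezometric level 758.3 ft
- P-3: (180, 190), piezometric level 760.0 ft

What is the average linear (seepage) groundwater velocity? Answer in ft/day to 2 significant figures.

0.66 ft/day

Taking P-1 as reference: P-2−P-1 = (85, -260, -2.1); P-3−P-1 = (120, -75, -0.4).
Solve a·Δx + b·Δy = Δh: det = 85·(-75) − 120·(-260) = 24825.
∂h/∂x = [(-2.1)·(-75) − (-0.4)·(-260)] / 24825 = +0.002155
∂h/∂y = [85·(-0.4) − 120·(-2.1)] / 24825 = +0.008781
|∇h| = √(0.002155² + 0.008781²) = 0.009042
Seepage velocity v = K·i/n = 24.0 × 0.009042 / 0.33 = 0.6576 ft/day.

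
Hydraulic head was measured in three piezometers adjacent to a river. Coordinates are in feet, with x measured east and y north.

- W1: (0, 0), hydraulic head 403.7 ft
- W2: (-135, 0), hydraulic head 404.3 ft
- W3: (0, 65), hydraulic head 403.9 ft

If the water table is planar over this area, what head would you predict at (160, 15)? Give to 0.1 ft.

403.0 ft

∂h/∂x = (404.3 − 403.7) / (-135 − 0) = -0.004444
∂h/∂y = (403.9 − 403.7) / (65 − 0) = +0.003077
h(160, 15) = 403.7 + (-0.004444)·(160) + (+0.003077)·(15) = 403.7 -0.711 +0.046 = 403.035 ft.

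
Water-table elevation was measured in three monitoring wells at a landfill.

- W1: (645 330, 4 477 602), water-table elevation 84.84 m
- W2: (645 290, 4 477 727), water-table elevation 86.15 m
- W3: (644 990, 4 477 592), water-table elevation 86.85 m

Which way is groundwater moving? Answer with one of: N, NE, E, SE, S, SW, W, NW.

Differences from W1: to W2 (Δx, Δy, Δh) = (-40, 125, +1.31); to W3 = (-340, -10, +2.01).
Solve a·Δx + b·Δy = Δh: det = (-40)·(-10) − (-340)·125 = 42900.
∂h/∂x = [(+1.31)·(-10) − (+2.01)·125] / 42900 = -0.006162
∂h/∂y = [(-40)·(+2.01) − (-340)·(+1.31)] / 42900 = +0.008508
Flow = −∇h = (+0.006162 east, -0.008508 north), which points southeast.

SE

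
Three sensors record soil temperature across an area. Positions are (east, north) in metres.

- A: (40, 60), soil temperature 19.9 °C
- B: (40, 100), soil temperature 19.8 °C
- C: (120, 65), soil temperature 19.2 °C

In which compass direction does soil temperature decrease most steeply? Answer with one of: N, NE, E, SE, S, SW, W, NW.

With T = a·x + b·y + c and A as origin, the differences give:
  0·a + 40·b = -0.1
  80·a + 5·b = -0.7
Eliminate b (×5 and ×40, subtract): -3200·a = 27.50 → a = ∂T/∂x = -0.008594
Back-substitute: b = ∂T/∂y = -0.002500.
Steepest decrease is along −∇f = (+0.008594 E, +0.002500 N) → east.

E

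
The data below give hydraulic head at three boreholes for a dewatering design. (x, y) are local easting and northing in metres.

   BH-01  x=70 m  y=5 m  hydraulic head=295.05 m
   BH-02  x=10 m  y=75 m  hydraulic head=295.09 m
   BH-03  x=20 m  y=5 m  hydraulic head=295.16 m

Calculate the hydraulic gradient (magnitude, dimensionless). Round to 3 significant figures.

0.00256

With h = a·x + b·y + c and BH-01 as origin, the differences give:
  (-60)·a + 70·b = +0.04
  (-50)·a + 0·b = +0.11
Eliminate b (×0 and ×70, subtract): 3500·a = -7.700 → a = ∂h/∂x = -0.002200
Back-substitute: b = ∂h/∂y = -0.001314.
|∇h| = √(-0.002200² + -0.001314²) = 0.002563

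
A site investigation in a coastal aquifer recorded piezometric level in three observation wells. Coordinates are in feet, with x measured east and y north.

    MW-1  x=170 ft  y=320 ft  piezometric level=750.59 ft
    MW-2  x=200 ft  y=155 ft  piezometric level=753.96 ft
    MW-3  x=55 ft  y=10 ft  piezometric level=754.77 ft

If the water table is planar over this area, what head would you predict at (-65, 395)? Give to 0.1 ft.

Differences from MW-1: to MW-2 (Δx, Δy, Δh) = (30, -165, +3.37); to MW-3 = (-115, -310, +4.18).
Solve a·Δx + b·Δy = Δh: det = 30·(-310) − (-115)·(-165) = -28275.
∂h/∂x = [(+3.37)·(-310) − (+4.18)·(-165)] / -28275 = +0.01256
∂h/∂y = [30·(+4.18) − (-115)·(+3.37)] / -28275 = -0.01814
h(-65, 395) = 750.59 + (+0.01256)·(-235) + (-0.01814)·(75) = 750.59 -2.950 -1.361 = 746.279 ft.

746.3 ft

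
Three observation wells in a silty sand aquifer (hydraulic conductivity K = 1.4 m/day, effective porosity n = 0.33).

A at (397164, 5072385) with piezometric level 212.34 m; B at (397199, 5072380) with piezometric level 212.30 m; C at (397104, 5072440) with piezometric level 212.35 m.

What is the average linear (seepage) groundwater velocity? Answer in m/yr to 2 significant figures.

2.8 m/yr

Taking A as reference: B−A = (35, -5, -0.04); C−A = (-60, 55, +0.01).
Determinant of the coordinate differences = 35·55 − (-60)·(-5) = 1625.
∂h/∂x = [(-0.04)·55 − (+0.01)·(-5)] / 1625 = -0.001323
∂h/∂y = [35·(+0.01) − (-60)·(-0.04)] / 1625 = -0.001262
|∇h| = √(-0.001323² + -0.001262²) = 0.001828
Seepage velocity v = K·i/n = 1.4 × 0.001828 / 0.33 = 0.007755 m/day = 2.833 m/yr.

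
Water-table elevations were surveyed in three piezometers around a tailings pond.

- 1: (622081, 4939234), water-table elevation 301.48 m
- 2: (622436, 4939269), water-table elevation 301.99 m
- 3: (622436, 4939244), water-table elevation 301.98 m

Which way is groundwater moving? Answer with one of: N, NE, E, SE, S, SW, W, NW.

W

Differences from 1: to 2 (Δx, Δy, Δh) = (355, 35, +0.51); to 3 = (355, 10, +0.50).
Solve a·Δx + b·Δy = Δh: det = 355·10 − 355·35 = -8875.
∂h/∂x = [(+0.51)·10 − (+0.50)·35] / -8875 = +0.001397
∂h/∂y = [355·(+0.50) − 355·(+0.51)] / -8875 = +0.0004000
Flow = −∇h = (-0.001397 east, -0.0004000 north), which points west.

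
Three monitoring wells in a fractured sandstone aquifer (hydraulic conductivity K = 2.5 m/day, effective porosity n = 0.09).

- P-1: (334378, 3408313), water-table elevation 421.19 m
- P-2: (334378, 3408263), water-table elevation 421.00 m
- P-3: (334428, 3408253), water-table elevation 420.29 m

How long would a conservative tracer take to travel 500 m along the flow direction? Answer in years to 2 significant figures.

Differences from P-1: to P-2 (Δx, Δy, Δh) = (0, -50, -0.19); to P-3 = (50, -60, -0.90).
Determinant of the coordinate differences = 0·(-60) − 50·(-50) = 2500.
∂h/∂x = [(-0.19)·(-60) − (-0.90)·(-50)] / 2500 = -0.01344
∂h/∂y = [0·(-0.90) − 50·(-0.19)] / 2500 = +0.003800
|∇h| = √(-0.01344² + 0.003800²) = 0.01397
Seepage velocity v = K·i/n = 2.5 × 0.01397 / 0.09 = 0.3881 m/day.
t = 500 / 0.3881 = 1288 days = 3.53 years.

3.5 years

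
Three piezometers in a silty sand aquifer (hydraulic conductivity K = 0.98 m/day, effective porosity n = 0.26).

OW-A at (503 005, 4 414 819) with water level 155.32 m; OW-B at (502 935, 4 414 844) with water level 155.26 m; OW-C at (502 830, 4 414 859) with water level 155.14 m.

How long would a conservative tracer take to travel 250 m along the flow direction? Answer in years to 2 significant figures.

With h = a·x + b·y + c and OW-A as origin, the differences give:
  (-70)·a + 25·b = -0.06
  (-175)·a + 40·b = -0.18
Eliminate b (×40 and ×25, subtract): 1575·a = 2.100 → a = ∂h/∂x = +0.001333
Back-substitute: b = ∂h/∂y = +0.001333.
|∇h| = √(0.001333² + 0.001333²) = 0.001885
Seepage velocity v = K·i/n = 0.98 × 0.001885 / 0.26 = 0.007105 m/day.
t = 250 / 0.007105 = 3.519e+04 days = 96.3 years.

96 years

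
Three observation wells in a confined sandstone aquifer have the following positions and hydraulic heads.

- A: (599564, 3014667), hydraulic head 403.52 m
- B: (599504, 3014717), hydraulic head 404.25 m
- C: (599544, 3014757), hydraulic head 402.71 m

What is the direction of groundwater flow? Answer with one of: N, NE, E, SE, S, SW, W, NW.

NE

Three-point gradient (reference A): Δ to B = (-60, 50, +0.73), Δ to C = (-20, 90, -0.81).
∂h/∂x = -0.02414, ∂h/∂y = -0.01436 (det = -4400).
Flow = −∇h = (+0.02414 east, +0.01436 north), which points northeast.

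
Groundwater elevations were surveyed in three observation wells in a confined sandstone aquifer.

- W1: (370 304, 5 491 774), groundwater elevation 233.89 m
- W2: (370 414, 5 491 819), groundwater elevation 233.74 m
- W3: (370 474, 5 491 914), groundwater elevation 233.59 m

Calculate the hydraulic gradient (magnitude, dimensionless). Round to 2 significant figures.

With h = a·x + b·y + c and W1 as origin, the differences give:
  110·a + 45·b = -0.15
  170·a + 140·b = -0.30
Eliminate b (×140 and ×45, subtract): 7750·a = -7.500 → a = ∂h/∂x = -0.0009677
Back-substitute: b = ∂h/∂y = -0.0009677.
|∇h| = √(-0.0009677² + -0.0009677²) = 0.001369

0.0014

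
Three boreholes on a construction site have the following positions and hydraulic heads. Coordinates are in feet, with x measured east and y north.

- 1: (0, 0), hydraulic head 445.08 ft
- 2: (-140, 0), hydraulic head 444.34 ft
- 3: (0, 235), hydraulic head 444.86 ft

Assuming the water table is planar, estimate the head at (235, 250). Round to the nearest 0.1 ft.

446.1 ft

∂h/∂x = (444.34 − 445.08) / (-140 − 0) = +0.005286
∂h/∂y = (444.86 − 445.08) / (235 − 0) = -0.0009362
h(235, 250) = 445.08 + (+0.005286)·(235) + (-0.0009362)·(250) = 445.08 +1.242 -0.234 = 446.088 ft.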